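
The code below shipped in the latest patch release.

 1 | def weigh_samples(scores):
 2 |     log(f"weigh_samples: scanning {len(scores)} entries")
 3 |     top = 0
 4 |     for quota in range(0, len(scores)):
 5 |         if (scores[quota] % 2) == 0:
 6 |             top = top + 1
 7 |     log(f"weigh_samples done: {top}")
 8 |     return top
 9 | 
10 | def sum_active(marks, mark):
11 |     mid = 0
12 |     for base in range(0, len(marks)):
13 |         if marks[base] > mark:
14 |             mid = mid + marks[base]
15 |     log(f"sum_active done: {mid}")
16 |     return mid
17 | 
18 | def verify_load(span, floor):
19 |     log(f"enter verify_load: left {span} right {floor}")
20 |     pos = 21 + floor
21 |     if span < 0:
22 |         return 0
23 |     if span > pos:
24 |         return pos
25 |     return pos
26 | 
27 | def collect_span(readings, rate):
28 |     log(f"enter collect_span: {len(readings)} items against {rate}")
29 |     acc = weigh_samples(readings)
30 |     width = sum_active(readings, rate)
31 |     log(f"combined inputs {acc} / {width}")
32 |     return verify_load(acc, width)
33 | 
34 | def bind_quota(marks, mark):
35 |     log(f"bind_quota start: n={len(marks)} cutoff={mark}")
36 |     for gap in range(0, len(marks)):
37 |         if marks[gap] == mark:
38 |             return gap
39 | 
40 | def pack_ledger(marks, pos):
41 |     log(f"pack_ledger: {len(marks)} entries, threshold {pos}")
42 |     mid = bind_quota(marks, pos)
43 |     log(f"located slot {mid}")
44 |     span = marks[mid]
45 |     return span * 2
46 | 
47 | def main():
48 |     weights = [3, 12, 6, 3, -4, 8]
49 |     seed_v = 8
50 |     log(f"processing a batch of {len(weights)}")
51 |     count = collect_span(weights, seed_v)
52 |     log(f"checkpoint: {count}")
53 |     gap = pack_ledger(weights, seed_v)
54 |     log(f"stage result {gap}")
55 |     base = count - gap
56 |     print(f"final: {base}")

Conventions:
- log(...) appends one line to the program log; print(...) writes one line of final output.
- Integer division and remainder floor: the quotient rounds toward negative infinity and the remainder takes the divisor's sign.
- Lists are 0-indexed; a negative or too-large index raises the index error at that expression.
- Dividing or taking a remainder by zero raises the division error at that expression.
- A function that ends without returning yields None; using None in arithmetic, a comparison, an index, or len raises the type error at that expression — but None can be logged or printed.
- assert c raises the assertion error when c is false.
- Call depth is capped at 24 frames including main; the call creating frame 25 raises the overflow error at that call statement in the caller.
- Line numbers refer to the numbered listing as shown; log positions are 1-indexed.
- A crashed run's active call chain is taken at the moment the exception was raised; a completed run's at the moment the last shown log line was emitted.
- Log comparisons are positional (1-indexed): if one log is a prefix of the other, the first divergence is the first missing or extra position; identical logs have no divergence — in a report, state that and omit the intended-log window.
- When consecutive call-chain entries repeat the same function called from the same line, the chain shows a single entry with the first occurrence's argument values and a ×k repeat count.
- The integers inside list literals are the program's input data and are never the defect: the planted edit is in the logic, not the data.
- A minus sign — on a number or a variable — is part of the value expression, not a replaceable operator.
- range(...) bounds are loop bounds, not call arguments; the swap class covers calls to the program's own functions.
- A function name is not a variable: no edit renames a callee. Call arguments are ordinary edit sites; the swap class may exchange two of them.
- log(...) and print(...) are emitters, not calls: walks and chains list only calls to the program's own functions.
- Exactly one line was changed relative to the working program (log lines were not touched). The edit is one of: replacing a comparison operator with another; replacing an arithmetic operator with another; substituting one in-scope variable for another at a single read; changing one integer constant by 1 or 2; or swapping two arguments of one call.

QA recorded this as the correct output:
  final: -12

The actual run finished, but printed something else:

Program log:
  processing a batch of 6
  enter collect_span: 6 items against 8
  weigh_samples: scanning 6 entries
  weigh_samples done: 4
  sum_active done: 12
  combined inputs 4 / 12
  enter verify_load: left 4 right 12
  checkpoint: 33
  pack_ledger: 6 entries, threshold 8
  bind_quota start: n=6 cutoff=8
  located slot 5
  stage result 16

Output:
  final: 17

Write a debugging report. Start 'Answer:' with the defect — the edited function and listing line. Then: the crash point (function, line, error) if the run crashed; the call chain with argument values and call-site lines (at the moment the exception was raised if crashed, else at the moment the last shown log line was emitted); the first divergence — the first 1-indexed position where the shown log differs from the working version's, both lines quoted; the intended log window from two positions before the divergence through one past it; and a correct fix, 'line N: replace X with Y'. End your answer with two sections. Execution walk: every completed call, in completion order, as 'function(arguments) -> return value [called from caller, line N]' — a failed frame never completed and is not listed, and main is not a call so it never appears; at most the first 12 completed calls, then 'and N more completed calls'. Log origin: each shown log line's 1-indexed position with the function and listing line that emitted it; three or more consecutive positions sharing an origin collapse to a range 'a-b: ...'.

Answer: the defect is in verify_load at line 25.
Key observation: Position 8 is the first bad log line: 'checkpoint: 33' should read 'checkpoint: 4'.
Call chain: main.
First divergence: position 8 — the shown line 'checkpoint: 33' should read 'checkpoint: 4'.
Intended log window:
  6: combined inputs 4 / 12
  7: enter verify_load: left 4 right 12
  8: checkpoint: 4
  9: pack_ledger: 6 entries, threshold 8
Execution walk:
  weigh_samples([3, 12, 6, 3, -4, 8]) -> 4  [called from collect_span, line 29]
  sum_active([3, 12, 6, 3, -4, 8], 8) -> 12  [called from collect_span, line 30]
  verify_load(4, 12) -> 33  [called from collect_span, line 32]
  collect_span([3, 12, 6, 3, -4, 8], 8) -> 33  [called from main, line 51]
  bind_quota([3, 12, 6, 3, -4, 8], 8) -> 5  [called from pack_ledger, line 42]
  pack_ledger([3, 12, 6, 3, -4, 8], 8) -> 16  [called from main, line 53]
Log line origins:
  1: logged in main at line 50
  2: logged in collect_span at line 28
  3: logged in weigh_samples at line 2
  4: logged in weigh_samples at line 7
  5: logged in sum_active at line 15
  6: logged in collect_span at line 31
  7: logged in verify_load at line 19
  8: logged in main at line 52
  9: logged in pack_ledger at line 41
  10: logged in bind_quota at line 35
  11: logged in pack_ledger at line 43
  12: logged in main at line 54
A correct fix: line 25: replace `pos` with `span`.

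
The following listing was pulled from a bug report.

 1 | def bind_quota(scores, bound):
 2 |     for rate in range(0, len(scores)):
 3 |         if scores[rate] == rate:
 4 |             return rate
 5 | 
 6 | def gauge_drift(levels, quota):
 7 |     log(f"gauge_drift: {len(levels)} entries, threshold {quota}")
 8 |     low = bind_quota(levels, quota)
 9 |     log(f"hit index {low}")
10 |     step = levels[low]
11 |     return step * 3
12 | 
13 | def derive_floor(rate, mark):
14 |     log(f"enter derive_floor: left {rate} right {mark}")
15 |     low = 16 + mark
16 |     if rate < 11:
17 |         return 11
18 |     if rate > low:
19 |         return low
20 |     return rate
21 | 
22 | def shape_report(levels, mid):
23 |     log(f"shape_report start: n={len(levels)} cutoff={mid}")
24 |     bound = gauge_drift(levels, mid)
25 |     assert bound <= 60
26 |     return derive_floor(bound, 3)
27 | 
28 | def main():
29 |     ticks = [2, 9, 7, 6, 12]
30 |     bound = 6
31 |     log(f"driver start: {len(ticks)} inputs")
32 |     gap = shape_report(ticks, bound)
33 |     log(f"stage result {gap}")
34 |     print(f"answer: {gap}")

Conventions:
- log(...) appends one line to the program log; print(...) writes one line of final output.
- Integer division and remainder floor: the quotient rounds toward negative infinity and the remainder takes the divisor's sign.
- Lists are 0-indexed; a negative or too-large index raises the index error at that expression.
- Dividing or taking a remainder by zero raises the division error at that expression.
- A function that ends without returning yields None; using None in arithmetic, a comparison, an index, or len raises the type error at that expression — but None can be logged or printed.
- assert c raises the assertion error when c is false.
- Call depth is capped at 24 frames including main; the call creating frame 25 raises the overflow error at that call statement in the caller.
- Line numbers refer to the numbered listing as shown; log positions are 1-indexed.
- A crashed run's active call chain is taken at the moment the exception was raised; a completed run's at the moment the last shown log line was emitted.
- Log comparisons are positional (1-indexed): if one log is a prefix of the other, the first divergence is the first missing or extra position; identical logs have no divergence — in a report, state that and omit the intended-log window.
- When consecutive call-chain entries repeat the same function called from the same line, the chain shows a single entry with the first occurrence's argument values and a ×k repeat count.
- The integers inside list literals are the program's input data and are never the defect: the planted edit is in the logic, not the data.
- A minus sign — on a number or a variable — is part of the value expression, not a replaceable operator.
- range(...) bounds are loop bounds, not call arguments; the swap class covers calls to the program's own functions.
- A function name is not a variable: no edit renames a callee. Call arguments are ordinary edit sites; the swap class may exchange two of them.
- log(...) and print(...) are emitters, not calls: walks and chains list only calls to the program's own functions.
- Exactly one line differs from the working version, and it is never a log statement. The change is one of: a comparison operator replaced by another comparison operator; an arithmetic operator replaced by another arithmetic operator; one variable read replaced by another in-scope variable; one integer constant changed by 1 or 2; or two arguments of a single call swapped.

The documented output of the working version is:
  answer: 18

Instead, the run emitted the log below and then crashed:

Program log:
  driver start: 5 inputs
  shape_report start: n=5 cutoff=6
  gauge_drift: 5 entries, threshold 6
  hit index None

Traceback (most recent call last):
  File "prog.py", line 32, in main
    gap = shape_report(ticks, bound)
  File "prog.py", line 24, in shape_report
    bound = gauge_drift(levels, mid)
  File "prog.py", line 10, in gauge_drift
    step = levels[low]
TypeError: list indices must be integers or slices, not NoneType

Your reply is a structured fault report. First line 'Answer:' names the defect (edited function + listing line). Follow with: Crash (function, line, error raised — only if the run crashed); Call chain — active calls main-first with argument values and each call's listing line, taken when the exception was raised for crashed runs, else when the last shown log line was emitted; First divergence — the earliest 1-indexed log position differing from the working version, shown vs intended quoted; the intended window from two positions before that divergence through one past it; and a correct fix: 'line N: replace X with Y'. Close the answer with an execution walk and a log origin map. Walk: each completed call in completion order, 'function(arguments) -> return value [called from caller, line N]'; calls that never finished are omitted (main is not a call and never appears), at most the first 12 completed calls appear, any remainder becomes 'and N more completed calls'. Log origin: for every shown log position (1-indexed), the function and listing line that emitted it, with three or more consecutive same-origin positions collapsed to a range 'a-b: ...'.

Answer: the defect is in bind_quota at line 3.
Core observation: At log position 4 the runs split — shown 'hit index None', but the working version logs 'hit index 3'.
Crash: gauge_drift, line 10, TypeError.
Call chain: main -> shape_report([2, 9, 7, 6, 12], 6) (called at line 32) -> gauge_drift([2, 9, 7, 6, 12], 6) (called at line 24).
First divergence: position 4 — the shown line 'hit index None' should read 'hit index 3'.
Intended log window:
  2: shape_report start: n=5 cutoff=6
  3: gauge_drift: 5 entries, threshold 6
  4: hit index 3
  5: enter derive_floor: left 18 right 3
Execution walk:
  bind_quota([2, 9, 7, 6, 12], 6) -> None  [called from gauge_drift, line 8]
Log line origins:
  1 — main, line 31
  2 — shape_report, line 23
  3 — gauge_drift, line 7
  4 — gauge_drift, line 9
A correct fix: line 3: replace `scores[rate] == rate` with `scores[rate] == bound`.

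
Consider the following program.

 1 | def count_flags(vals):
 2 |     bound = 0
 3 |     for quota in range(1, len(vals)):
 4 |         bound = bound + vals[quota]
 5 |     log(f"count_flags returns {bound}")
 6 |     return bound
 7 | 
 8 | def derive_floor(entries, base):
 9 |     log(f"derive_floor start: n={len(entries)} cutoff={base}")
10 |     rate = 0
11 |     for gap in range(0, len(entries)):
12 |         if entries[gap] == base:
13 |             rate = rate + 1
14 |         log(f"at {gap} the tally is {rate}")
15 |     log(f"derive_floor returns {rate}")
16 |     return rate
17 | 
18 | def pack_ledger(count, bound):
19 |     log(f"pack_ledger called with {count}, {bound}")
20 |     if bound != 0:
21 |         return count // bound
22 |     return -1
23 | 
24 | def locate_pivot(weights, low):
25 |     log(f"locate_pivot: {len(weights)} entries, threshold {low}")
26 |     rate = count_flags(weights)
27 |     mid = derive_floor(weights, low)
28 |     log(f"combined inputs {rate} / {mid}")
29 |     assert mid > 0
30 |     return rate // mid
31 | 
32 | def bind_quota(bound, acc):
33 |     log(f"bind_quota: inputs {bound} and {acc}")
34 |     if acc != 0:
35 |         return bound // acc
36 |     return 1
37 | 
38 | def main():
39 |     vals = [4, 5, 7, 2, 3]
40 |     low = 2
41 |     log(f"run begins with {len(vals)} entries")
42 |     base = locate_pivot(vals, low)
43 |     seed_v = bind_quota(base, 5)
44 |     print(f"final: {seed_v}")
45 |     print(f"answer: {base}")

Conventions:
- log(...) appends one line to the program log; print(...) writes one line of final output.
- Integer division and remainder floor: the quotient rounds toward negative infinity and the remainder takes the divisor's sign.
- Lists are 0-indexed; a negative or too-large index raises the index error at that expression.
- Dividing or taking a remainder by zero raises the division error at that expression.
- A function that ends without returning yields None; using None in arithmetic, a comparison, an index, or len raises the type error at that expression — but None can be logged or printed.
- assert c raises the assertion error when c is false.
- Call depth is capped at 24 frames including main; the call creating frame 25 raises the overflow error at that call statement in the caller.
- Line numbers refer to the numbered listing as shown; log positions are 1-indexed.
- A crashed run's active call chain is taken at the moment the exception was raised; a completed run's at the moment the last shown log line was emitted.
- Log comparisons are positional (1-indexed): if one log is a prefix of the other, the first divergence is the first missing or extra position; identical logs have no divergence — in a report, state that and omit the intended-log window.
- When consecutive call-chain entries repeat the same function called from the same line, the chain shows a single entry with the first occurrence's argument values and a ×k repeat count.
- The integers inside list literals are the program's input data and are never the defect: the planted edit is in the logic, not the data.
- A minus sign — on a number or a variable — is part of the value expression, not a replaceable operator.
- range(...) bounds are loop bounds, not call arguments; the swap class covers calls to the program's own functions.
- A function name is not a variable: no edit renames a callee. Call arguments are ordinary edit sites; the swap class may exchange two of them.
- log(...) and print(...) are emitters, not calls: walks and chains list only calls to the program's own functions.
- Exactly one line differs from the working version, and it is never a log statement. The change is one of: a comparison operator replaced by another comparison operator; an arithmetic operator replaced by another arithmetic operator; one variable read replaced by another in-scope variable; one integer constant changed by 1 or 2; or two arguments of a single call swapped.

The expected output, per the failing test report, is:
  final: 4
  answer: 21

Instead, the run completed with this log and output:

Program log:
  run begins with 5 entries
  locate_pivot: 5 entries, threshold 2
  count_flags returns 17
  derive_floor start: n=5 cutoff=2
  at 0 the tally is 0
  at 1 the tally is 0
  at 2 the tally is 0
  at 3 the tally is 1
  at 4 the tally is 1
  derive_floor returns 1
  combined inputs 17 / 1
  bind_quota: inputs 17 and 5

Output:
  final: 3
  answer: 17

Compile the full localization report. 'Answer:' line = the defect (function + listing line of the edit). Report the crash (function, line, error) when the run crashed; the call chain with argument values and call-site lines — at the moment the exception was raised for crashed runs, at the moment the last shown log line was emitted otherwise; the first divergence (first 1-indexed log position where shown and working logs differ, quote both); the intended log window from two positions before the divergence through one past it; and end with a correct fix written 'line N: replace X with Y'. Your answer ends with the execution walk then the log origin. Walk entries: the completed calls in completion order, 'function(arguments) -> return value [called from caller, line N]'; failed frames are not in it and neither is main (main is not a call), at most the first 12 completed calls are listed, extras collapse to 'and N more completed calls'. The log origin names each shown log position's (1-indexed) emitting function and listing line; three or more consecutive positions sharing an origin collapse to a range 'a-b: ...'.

Answer: the defect is in count_flags at line 3.
Key observation: Position 3 is the first bad log line: 'count_flags returns 17' should read 'count_flags returns 21'.
Call chain: main -> bind_quota(17, 5) (called at line 43).
First divergence: position 3 — shown 'count_flags returns 17', intended 'count_flags returns 21'.
Intended log window:
  1: run begins with 5 entries
  2: locate_pivot: 5 entries, threshold 2
  3: count_flags returns 21
  4: derive_floor start: n=5 cutoff=2
Execution walk:
  count_flags([4, 5, 7, 2, 3]) -> 17  [called from locate_pivot, line 26]
  derive_floor([4, 5, 7, 2, 3], 2) -> 1  [called from locate_pivot, line 27]
  locate_pivot([4, 5, 7, 2, 3], 2) -> 17  [called from main, line 42]
  bind_quota(17, 5) -> 3  [called from main, line 43]
Log origin:
  1: logged in main at line 41
  2: logged in locate_pivot at line 25
  3: logged in count_flags at line 5
  4: logged in derive_floor at line 9
  5-9: logged in derive_floor at line 14
  10: logged in derive_floor at line 15
  11: logged in locate_pivot at line 28
  12: logged in bind_quota at line 33
A correct fix: line 3: replace `1` with `0`.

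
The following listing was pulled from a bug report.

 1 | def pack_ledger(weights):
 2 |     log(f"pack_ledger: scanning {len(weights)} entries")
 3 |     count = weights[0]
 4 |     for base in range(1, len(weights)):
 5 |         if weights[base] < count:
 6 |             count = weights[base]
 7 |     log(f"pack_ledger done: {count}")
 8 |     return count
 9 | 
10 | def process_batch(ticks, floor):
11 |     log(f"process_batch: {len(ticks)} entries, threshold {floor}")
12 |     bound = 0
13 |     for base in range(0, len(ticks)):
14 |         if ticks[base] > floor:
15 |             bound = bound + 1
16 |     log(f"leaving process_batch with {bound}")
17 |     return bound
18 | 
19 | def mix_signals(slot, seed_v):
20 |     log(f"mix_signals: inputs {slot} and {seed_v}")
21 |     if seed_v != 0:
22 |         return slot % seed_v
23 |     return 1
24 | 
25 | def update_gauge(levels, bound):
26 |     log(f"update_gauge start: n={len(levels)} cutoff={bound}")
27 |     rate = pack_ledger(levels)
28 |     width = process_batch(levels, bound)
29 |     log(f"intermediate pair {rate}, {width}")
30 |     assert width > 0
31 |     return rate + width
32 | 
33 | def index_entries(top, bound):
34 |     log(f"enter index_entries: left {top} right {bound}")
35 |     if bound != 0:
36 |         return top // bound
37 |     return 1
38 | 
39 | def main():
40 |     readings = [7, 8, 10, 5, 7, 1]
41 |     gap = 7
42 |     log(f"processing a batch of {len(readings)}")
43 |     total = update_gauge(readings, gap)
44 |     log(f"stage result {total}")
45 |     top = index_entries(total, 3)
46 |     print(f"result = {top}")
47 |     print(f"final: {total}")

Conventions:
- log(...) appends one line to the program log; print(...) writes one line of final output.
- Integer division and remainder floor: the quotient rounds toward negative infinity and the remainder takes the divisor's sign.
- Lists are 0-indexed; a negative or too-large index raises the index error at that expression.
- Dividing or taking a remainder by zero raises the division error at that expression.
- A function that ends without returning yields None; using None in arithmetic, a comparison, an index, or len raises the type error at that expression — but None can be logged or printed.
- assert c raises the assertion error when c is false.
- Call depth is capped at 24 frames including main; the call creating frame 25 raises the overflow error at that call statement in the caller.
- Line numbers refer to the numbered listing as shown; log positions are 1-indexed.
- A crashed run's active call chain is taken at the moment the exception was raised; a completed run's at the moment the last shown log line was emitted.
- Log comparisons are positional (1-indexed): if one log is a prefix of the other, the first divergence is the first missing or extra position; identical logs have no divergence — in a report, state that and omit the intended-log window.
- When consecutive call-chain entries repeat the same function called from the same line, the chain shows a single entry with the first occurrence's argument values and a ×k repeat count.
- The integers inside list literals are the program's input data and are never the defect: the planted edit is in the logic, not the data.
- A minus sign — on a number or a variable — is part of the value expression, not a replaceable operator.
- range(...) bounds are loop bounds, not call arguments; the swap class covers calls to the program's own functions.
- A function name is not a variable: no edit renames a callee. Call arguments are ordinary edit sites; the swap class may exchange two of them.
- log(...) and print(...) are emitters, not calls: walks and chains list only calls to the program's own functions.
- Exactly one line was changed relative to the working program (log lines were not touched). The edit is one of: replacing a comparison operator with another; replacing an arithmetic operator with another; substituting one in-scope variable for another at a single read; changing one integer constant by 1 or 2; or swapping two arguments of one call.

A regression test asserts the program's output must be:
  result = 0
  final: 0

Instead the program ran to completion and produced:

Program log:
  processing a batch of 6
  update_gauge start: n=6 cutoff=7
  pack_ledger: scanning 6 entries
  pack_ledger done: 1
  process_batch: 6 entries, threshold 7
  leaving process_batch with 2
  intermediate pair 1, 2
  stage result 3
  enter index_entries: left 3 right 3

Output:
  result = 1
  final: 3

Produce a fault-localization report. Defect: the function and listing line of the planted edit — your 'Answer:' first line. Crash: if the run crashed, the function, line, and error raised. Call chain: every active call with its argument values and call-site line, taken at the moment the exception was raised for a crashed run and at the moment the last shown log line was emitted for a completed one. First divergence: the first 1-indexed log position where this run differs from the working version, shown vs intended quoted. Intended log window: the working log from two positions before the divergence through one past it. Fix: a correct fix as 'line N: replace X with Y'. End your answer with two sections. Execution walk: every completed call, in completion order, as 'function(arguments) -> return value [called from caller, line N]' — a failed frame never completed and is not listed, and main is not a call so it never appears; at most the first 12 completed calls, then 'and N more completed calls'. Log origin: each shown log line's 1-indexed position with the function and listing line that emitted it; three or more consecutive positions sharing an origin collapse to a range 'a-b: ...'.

Answer: the defect is in update_gauge at line 31.
Core observation: The log first diverges at position 8: the faulty run prints 'stage result 3' where the working version prints 'stage result 0'.
Call chain: main -> index_entries(3, 3) (called at line 45).
First divergence: position 8 — the shown line 'stage result 3' should read 'stage result 0'.
Intended log window:
  6: leaving process_batch with 2
  7: intermediate pair 1, 2
  8: stage result 0
  9: enter index_entries: left 0 right 3
Execution walk:
  pack_ledger([7, 8, 10, 5, 7, 1]) -> 1  [called from update_gauge, line 27]
  process_batch([7, 8, 10, 5, 7, 1], 7) -> 2  [called from update_gauge, line 28]
  update_gauge([7, 8, 10, 5, 7, 1], 7) -> 3  [called from main, line 43]
  index_entries(3, 3) -> 1  [called from main, line 45]
Origin of each log line:
  1: logged in main at line 42
  2: logged in update_gauge at line 26
  3: logged in pack_ledger at line 2
  4: logged in pack_ledger at line 7
  5: logged in process_batch at line 11
  6: logged in process_batch at line 16
  7: logged in update_gauge at line 29
  8: logged in main at line 44
  9: logged in index_entries at line 34
A correct fix: line 31: replace `+` with `//`.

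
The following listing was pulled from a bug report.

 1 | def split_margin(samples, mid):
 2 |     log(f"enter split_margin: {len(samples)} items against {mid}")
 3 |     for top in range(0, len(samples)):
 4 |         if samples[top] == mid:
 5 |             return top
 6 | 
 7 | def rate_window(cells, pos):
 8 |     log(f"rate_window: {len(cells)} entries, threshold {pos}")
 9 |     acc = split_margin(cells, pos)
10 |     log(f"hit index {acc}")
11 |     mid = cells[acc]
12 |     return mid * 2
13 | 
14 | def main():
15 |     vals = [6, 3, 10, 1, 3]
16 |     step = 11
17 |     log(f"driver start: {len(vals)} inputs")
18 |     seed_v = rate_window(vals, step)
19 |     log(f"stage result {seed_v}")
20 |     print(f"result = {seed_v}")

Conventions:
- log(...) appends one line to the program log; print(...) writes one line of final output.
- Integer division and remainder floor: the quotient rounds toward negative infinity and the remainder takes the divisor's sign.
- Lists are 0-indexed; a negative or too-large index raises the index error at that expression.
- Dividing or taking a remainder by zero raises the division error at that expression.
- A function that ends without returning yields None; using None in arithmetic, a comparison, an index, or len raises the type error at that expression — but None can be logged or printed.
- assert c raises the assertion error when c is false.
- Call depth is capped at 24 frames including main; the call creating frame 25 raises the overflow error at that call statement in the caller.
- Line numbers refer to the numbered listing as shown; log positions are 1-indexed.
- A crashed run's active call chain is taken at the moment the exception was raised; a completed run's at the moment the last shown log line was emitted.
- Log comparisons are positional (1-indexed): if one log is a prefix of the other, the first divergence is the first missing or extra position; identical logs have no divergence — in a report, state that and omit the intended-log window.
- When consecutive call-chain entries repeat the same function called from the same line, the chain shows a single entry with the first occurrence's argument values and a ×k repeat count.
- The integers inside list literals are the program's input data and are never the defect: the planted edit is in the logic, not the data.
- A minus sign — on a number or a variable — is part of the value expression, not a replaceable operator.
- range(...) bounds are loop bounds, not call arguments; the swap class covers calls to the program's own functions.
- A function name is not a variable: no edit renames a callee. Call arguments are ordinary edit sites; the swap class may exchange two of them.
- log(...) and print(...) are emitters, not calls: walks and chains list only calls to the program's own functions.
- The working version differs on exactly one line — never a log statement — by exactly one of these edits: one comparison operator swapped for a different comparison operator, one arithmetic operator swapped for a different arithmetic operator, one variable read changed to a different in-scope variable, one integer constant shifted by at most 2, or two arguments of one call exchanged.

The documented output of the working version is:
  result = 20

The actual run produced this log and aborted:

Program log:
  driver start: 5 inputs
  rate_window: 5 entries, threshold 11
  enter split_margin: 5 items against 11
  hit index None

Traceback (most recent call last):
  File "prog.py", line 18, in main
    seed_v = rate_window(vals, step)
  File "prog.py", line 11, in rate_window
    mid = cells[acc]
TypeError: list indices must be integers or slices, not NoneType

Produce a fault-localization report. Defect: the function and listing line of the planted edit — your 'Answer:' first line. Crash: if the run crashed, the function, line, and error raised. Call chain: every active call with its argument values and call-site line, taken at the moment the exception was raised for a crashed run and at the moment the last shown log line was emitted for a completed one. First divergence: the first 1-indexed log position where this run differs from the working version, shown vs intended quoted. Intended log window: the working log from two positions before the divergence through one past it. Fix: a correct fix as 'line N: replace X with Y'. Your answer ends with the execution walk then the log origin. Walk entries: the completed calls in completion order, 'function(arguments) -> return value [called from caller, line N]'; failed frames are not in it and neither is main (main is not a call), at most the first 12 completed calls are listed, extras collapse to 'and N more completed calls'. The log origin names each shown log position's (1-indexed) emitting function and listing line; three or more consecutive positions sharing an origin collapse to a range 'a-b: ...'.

Answer: the defect is in main at line 16.
Key observation: Everything matches until log position 2, which reads 'rate_window: 5 entries, threshold 11' in place of 'rate_window: 5 entries, threshold 10'.
Crash: rate_window, line 11, TypeError.
Call chain: main -> rate_window([6, 3, 10, 1, 3], 11) (called at line 18).
First divergence: at position 2 the run shows 'rate_window: 5 entries, threshold 11' where the working version logs 'rate_window: 5 entries, threshold 10'.
Intended log window:
  1: driver start: 5 inputs
  2: rate_window: 5 entries, threshold 10
  3: enter split_margin: 5 items against 10
Execution walk:
  split_margin([6, 3, 10, 1, 3], 11) -> None  [called from rate_window, line 9]
Origin of each log line:
  1: logged in main at line 17
  2: logged in rate_window at line 8
  3: logged in split_margin at line 2
  4: logged in rate_window at line 10
A correct fix: line 16: replace `11` with `10`.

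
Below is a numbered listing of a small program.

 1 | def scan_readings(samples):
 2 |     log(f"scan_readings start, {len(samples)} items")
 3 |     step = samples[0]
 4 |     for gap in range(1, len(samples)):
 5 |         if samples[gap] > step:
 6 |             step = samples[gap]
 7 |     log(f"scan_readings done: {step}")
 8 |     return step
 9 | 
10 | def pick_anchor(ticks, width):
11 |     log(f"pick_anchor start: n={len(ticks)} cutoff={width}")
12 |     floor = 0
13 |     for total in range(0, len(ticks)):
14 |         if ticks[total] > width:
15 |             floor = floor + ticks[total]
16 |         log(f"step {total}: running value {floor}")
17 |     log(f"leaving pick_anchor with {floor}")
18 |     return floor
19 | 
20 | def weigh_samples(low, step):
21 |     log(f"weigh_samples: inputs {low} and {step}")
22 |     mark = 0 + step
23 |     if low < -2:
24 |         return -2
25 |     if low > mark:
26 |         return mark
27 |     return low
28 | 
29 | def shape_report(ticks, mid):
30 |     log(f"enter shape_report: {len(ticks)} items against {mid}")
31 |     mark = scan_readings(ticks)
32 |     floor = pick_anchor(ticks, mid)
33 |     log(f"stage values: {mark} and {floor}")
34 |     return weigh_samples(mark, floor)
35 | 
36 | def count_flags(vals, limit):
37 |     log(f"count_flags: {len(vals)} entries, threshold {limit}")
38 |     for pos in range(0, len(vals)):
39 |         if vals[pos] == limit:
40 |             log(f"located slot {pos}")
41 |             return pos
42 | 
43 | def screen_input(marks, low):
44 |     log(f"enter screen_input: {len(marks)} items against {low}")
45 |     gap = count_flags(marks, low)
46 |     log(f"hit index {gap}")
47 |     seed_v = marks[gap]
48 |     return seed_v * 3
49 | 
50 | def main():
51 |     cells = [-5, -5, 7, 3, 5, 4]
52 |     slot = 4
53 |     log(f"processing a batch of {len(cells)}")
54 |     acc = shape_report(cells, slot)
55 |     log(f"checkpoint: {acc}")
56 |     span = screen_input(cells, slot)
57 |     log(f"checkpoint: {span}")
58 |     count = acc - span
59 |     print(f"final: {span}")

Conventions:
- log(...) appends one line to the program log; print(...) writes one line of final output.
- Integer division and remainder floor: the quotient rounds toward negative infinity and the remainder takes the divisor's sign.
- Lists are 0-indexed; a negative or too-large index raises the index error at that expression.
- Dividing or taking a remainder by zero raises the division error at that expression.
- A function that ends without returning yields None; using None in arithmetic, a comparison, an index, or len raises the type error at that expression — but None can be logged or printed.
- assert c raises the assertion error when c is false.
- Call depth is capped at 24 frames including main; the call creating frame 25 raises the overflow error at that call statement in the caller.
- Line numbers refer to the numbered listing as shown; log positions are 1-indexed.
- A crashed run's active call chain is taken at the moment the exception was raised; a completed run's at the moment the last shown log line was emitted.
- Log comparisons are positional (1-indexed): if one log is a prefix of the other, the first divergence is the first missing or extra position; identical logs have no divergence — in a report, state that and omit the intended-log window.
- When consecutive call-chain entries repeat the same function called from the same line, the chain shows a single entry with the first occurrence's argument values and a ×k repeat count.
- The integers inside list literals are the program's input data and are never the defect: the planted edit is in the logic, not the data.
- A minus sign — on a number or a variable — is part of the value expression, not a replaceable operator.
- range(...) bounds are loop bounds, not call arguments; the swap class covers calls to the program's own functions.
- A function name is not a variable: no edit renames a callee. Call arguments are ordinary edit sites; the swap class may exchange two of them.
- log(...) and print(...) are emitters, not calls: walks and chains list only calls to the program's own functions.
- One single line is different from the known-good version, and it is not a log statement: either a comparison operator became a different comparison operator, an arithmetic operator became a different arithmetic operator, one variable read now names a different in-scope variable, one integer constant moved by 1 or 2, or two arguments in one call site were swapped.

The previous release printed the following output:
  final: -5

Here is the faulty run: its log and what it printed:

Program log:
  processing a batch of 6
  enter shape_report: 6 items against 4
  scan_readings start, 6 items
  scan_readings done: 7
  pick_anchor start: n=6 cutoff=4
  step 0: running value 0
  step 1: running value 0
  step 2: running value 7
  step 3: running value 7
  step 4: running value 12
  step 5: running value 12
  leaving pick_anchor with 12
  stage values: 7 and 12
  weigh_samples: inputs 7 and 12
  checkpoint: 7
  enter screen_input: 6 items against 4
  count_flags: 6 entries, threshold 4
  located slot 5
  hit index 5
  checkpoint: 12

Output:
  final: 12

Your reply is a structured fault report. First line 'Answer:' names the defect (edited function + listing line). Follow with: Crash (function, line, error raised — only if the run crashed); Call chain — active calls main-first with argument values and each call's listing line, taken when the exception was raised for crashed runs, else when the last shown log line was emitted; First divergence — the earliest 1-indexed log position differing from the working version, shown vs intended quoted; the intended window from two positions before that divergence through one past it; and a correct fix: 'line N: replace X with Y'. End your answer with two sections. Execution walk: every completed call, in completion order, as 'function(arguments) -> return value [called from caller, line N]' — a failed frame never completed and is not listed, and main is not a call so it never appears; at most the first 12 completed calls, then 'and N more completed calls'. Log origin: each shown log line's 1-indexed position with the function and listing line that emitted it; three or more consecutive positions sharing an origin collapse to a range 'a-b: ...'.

Answer: the defect is in main at line 59.
The tell: The logs agree in full; only the final output differs.
Call chain: main.
First divergence: none (the log streams are identical).
Execution walk:
  scan_readings([-5, -5, 7, 3, 5, 4]) -> 7  [called from shape_report, line 31]
  pick_anchor([-5, -5, 7, 3, 5, 4], 4) -> 12  [called from shape_report, line 32]
  weigh_samples(7, 12) -> 7  [called from shape_report, line 34]
  shape_report([-5, -5, 7, 3, 5, 4], 4) -> 7  [called from main, line 54]
  count_flags([-5, -5, 7, 3, 5, 4], 4) -> 5  [called from screen_input, line 45]
  screen_input([-5, -5, 7, 3, 5, 4], 4) -> 12  [called from main, line 56]
Origin of each log line:
  1: from main, line 53
  2: from shape_report, line 30
  3: from scan_readings, line 2
  4: from scan_readings, line 7
  5: from pick_anchor, line 11
  6-11: from pick_anchor, line 16
  12: from pick_anchor, line 17
  13: from shape_report, line 33
  14: from weigh_samples, line 21
  15: from main, line 55
  16: from screen_input, line 44
  17: from count_flags, line 37
  18: from count_flags, line 40
  19: from screen_input, line 46
  20: from main, line 57
A correct fix: line 59: replace `span` with `count`.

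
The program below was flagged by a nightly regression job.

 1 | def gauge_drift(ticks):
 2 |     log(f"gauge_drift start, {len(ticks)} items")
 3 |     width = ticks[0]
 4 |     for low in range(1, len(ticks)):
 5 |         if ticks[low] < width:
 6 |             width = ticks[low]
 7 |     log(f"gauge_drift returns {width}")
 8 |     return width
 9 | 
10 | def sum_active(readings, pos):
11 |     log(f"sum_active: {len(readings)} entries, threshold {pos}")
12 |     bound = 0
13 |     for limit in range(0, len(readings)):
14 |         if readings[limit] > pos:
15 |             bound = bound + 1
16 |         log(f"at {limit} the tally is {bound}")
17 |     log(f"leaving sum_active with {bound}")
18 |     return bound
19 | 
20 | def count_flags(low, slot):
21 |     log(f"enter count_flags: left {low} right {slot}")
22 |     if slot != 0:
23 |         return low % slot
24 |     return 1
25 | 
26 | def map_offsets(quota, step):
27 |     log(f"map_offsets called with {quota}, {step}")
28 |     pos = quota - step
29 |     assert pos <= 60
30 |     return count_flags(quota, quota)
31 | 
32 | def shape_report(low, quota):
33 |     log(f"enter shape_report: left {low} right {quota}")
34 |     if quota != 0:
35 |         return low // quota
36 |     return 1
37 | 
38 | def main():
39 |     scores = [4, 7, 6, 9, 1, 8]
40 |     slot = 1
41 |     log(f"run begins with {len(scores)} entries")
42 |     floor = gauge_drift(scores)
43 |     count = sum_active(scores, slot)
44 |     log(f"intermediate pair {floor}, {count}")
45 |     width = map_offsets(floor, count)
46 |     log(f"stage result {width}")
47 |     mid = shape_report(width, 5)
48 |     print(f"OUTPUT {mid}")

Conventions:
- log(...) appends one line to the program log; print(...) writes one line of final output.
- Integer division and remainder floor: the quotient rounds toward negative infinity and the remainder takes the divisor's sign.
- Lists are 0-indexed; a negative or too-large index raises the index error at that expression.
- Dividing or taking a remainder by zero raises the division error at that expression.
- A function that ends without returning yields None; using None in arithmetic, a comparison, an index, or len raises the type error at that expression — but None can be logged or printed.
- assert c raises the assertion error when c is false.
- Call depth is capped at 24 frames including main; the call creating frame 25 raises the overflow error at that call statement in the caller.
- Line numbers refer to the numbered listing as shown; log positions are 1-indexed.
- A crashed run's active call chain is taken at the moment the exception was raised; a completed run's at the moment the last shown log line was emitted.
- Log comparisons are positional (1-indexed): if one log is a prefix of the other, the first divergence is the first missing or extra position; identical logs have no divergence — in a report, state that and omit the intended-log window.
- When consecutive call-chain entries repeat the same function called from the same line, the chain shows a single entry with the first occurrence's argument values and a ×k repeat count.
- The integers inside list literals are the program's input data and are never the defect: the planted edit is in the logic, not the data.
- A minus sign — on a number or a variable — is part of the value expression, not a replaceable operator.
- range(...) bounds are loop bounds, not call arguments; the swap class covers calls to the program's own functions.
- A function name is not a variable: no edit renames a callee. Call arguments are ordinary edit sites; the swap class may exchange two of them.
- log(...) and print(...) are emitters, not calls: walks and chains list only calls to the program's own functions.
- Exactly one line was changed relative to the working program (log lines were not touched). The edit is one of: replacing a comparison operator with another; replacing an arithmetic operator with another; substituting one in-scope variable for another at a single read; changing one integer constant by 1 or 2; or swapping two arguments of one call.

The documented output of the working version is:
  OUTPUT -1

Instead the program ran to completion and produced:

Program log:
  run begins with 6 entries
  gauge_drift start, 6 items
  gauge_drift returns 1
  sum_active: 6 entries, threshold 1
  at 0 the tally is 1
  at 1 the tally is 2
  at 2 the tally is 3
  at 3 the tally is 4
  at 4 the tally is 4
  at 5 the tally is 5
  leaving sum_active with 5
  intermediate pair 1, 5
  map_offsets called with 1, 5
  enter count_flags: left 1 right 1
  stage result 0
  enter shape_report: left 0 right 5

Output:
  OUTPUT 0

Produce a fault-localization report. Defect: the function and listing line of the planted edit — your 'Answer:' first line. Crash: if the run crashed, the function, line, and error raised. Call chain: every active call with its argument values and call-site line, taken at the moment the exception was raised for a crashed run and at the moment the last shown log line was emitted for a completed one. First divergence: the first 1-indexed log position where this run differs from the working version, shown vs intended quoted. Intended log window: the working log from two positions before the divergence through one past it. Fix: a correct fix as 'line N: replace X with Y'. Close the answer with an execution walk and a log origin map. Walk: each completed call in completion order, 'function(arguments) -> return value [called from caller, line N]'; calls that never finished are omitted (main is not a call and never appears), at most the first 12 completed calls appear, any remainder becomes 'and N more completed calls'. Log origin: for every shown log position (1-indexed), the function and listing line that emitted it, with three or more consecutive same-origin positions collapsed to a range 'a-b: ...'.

Answer: the defect is in map_offsets at line 30.
The tell: Everything matches until log position 14, which reads 'enter count_flags: left 1 right 1' in place of 'enter count_flags: left 1 right -4'.
Call chain: main -> shape_report(0, 5) (called at line 47).
First divergence: position 14 — shown 'enter count_flags: left 1 right 1', intended 'enter count_flags: left 1 right -4'.
Intended log window:
  12: intermediate pair 1, 5
  13: map_offsets called with 1, 5
  14: enter count_flags: left 1 right -4
  15: stage result -3
Execution walk:
  gauge_drift([4, 7, 6, 9, 1, 8]) -> 1  [called from main, line 42]
  sum_active([4, 7, 6, 9, 1, 8], 1) -> 5  [called from main, line 43]
  count_flags(1, 1) -> 0  [called from map_offsets, line 30]
  map_offsets(1, 5) -> 0  [called from main, line 45]
  shape_report(0, 5) -> 0  [called from main, line 47]
Origin of each log line:
  1: from main, line 41
  2: from gauge_drift, line 2
  3: from gauge_drift, line 7
  4: from sum_active, line 11
  5-10: from sum_active, line 16
  11: from sum_active, line 17
  12: from main, line 44
  13: from map_offsets, line 27
  14: from count_flags, line 21
  15: from main, line 46
  16: from shape_report, line 33
A correct fix: line 30: replace `count_flags(quota, quota)` with `count_flags(quota, pos)`.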